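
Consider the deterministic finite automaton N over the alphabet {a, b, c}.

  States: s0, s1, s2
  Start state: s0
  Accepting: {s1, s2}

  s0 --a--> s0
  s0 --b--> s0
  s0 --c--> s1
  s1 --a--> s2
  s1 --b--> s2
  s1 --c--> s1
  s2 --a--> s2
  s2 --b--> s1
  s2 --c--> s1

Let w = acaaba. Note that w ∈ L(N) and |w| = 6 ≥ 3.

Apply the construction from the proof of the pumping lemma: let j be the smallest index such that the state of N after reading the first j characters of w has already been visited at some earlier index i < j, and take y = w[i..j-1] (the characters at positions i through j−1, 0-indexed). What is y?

State sequence: s0 -a-> s0 -c-> s1 -a-> s2 -a-> s2 -b-> s1 -a-> s2
First repeat at step 1: s0 was already visited.

So i = 0, j = 1, giving x = w[0:0] = ε, y = w[0:1] = a, z = w[1:6] = caaba.
Check: |xy| = 1 ≤ 3 and |y| = 1 ≥ 1. Reading y takes N from s0 back to s0, so every xyⁱz is accepted.

a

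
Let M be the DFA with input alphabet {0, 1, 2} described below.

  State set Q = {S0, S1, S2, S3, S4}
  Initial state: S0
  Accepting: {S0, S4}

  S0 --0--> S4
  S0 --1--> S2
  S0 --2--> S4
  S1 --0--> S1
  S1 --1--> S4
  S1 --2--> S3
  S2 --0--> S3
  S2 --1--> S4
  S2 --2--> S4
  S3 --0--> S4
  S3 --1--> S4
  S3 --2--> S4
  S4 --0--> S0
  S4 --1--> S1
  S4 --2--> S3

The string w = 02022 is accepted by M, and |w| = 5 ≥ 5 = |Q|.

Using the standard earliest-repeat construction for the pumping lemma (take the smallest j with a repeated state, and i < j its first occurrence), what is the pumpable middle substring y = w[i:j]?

Run of M on w = 0 2 0 2 2:
  step 0: S0  (start)
  step 1: S4  (read 0: S0→S4)
  step 2: S3  (read 2: S4→S3)
  step 3: S4  (read 0: S3→S4)   ← first repeat (S4 seen earlier)
  step 4: S3  (read 2: S4→S3)
  step 5: S4  (read 2: S3→S4)

So i = 1, j = 3, giving x = w[0:1] = 0, y = w[1:3] = 20, z = w[3:5] = 22.
Check: |xy| = 3 ≤ 5 and |y| = 2 ≥ 1. Reading y takes M from S4 back to S4, so every xyⁱz is accepted.
Pumping length from the standard proof: p = 5 (the number of states). The repeated state found above gives |xy| = j ≤ 5 and |y| = j − i ≥ 1.

20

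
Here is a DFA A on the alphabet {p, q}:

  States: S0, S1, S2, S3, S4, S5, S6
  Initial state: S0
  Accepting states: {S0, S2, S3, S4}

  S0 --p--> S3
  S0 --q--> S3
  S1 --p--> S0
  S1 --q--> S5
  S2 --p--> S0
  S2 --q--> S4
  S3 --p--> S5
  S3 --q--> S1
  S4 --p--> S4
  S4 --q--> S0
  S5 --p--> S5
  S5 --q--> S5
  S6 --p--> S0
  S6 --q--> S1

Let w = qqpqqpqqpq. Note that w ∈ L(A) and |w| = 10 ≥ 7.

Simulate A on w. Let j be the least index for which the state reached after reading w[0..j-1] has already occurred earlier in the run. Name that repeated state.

Run of A on w = q q p q q p q q p q:
  step 0: S0  (start)
  step 1: S3  (read q: S0→S3)
  step 2: S1  (read q: S3→S1)
  step 3: S0  (read p: S1→S0)   ← first repeat (S0 seen earlier)
  step 4: S3  (read q: S0→S3)
  step 5: S1  (read q: S3→S1)
  step 6: S0  (read p: S1→S0)
  step 7: S3  (read q: S0→S3)
  step 8: S1  (read q: S3→S1)
  step 9: S0  (read p: S1→S0)
  step 10: S3  (read q: S0→S3)

The earliest repeat is at step j = 3: A is in S0, which it already visited at step i = 0.
Pumping length from the standard proof: p = 7 (the number of states). The repeated state found above gives |xy| = j ≤ 7 and |y| = j − i ≥ 1.

S0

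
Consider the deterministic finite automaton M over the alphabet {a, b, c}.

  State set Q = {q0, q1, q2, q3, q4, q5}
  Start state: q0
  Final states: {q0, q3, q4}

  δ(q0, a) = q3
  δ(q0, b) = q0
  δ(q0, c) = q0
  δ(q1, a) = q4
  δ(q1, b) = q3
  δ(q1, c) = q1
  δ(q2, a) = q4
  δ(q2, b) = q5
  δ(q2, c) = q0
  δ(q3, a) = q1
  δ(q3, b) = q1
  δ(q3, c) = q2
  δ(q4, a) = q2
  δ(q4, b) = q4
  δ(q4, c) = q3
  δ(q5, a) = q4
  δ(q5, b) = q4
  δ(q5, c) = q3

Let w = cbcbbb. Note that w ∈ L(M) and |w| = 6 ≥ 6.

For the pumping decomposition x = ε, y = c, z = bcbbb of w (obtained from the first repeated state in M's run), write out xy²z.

ccbcbbb

xy^2z = ε·c·c·bcbbb = ccbcbbb.
Reading y = c takes M from q0 back to q0, so after x·y·y the machine is still in q0, and z then leads to the accepting state q0. Hence ccbcbbb ∈ L(M).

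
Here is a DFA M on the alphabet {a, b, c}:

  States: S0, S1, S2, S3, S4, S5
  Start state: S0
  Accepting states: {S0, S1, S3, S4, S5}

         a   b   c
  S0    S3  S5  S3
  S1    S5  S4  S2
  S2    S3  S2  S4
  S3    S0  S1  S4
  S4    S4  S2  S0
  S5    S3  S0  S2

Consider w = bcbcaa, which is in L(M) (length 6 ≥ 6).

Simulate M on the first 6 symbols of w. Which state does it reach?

S4

Run of M on the first 6 characters of w = b c b c a a:
  step 0: S0  (start)
  step 1: S5  (read b: S0→S5)
  step 2: S2  (read c: S5→S2)
  step 3: S2  (read b: S2→S2)
  step 4: S4  (read c: S2→S4)
  step 5: S4  (read a: S4→S4)
  step 6: S4  (read a: S4→S4)

After reading 6 characters, M is in state S4.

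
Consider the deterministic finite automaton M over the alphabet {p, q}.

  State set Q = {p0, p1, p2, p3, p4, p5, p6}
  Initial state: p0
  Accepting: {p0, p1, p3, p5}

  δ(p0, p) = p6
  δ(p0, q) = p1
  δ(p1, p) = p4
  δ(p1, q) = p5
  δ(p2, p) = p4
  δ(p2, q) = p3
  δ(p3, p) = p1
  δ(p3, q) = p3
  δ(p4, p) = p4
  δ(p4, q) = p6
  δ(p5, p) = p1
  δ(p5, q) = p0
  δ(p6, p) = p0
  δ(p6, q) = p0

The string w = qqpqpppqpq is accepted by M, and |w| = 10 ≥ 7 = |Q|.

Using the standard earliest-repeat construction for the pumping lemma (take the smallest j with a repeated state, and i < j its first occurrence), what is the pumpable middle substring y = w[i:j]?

qp

State sequence: p0 -q-> p1 -q-> p5 -p-> p1 -q-> p5 -p-> p1 -p-> p4 -p-> p4 -q-> p6 -p-> p0 -q-> p1
First repeat at step 3: p1 was already visited.

So i = 1, j = 3, giving x = w[0:1] = q, y = w[1:3] = qp, z = w[3:10] = qpppqpq.
Check: |xy| = 3 ≤ 7 and |y| = 2 ≥ 1. Reading y takes M from p1 back to p1, so every xyⁱz is accepted.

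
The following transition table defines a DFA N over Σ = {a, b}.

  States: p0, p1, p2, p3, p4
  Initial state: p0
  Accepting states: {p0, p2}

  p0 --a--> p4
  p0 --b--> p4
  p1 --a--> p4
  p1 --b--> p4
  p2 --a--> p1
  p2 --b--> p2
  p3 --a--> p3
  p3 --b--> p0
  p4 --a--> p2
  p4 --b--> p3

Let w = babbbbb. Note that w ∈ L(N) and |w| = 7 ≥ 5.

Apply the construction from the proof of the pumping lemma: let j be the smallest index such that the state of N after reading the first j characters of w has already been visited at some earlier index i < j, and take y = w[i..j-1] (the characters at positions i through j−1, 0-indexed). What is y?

State sequence: p0 -b-> p4 -a-> p2 -b-> p2 -b-> p2 -b-> p2 -b-> p2 -b-> p2
First repeat at step 3: p2 was already visited.

So i = 2, j = 3, giving x = w[0:2] = ba, y = w[2:3] = b, z = w[3:7] = bbbb.
Check: |xy| = 3 ≤ 5 and |y| = 1 ≥ 1. Reading y takes N from p2 back to p2, so every xyⁱz is accepted.
Pumping length from the standard proof: p = 5 (the number of states). The repeated state found above gives |xy| = j ≤ 5 and |y| = j − i ≥ 1.

b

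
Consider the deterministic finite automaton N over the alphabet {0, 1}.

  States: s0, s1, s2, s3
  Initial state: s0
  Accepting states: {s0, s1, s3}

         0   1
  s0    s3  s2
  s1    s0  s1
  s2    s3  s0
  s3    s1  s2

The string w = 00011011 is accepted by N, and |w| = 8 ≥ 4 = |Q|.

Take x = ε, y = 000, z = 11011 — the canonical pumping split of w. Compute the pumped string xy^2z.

xy^2z = ε·000·000·11011 = 00000011011.
Reading y = 000 takes N from s0 back to s0, so after x·y·y the machine is still in s0, and z then leads to the accepting state s0. Hence 00000011011 ∈ L(N).

00000011011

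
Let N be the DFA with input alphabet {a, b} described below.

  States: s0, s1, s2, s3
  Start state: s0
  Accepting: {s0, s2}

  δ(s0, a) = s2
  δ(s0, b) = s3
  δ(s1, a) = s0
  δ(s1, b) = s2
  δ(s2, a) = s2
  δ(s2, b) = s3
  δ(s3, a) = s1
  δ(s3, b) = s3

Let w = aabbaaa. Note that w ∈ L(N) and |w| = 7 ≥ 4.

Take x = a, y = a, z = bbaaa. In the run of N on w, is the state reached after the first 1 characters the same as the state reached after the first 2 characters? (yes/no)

Run of N on the first 2 characters of w = a a:
  step 0: s0  (start)
  step 1: s2  (read a: s0→s2)
  step 2: s2  (read a: s2→s2)

After x (step 1): s2. After xy (step 2): s2.
They match, so y = a drives N around a cycle from s2 back to itself; pumping y any number of times keeps N in s2 before reading z, and xyⁱz ∈ L(N) for every i ≥ 0.

yes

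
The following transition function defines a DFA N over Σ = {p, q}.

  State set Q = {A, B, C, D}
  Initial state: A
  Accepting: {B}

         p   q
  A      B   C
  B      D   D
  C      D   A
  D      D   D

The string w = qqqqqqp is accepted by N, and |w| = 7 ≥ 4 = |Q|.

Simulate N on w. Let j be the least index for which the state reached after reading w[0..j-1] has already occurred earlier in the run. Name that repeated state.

A

State sequence: A -q-> C -q-> A -q-> C -q-> A -q-> C -q-> A -p-> B
First repeat at step 2: A was already visited.

The earliest repeat is at step j = 2: N is in A, which it already visited at step i = 0.
The DFA has 4 states, so the proof of the pumping lemma guarantees a repeated state among the first 4+1 visited; the segment between the two visits is the pumpable y.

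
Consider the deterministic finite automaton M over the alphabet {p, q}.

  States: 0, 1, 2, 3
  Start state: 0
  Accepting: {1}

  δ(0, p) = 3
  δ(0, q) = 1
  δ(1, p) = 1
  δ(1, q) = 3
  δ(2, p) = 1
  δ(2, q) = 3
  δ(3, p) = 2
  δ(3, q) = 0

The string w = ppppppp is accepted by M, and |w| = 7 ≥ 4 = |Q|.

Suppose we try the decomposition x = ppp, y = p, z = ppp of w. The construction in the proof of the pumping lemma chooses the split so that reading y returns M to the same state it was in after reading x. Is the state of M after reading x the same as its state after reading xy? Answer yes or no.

yes

State sequence: 0 -p-> 3 -p-> 2 -p-> 1 -p-> 1

After x (step 3): 1. After xy (step 4): 1.
They match, so y = p drives M around a cycle from 1 back to itself; pumping y any number of times keeps M in 1 before reading z, and xyⁱz ∈ L(M) for every i ≥ 0.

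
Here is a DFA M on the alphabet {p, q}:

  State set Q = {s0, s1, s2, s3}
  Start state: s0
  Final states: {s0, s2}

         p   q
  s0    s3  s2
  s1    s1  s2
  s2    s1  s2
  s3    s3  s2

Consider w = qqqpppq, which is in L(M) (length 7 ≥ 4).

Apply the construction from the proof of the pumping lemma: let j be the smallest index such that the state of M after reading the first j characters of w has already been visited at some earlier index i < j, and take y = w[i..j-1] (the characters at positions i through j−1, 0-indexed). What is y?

q

Run of M on w = q q q p p p q:
  step 0: s0  (start)
  step 1: s2  (read q: s0→s2)
  step 2: s2  (read q: s2→s2)   ← first repeat (s2 seen earlier)
  step 3: s2  (read q: s2→s2)
  step 4: s1  (read p: s2→s1)
  step 5: s1  (read p: s1→s1)
  step 6: s1  (read p: s1→s1)
  step 7: s2  (read q: s1→s2)

So i = 1, j = 2, giving x = w[0:1] = q, y = w[1:2] = q, z = w[2:7] = qpppq.
Check: |xy| = 2 ≤ 4 and |y| = 1 ≥ 1. Reading y takes M from s2 back to s2, so every xyⁱz is accepted.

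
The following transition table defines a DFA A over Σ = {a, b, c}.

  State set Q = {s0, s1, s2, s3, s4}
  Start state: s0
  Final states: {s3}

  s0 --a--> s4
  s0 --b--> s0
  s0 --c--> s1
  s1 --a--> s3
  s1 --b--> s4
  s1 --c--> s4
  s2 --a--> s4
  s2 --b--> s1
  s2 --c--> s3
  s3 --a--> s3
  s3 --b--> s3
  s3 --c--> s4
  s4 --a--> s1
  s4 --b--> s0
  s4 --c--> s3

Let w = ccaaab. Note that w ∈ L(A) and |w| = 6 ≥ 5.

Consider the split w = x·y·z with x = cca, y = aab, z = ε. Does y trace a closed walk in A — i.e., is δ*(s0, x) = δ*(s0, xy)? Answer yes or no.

no

Run of A on the first 6 characters of w = c c a a a b:
  step 0: s0  (start)
  step 1: s1  (read c: s0→s1)
  step 2: s4  (read c: s1→s4)
  step 3: s1  (read a: s4→s1)
  step 4: s3  (read a: s1→s3)
  step 5: s3  (read a: s3→s3)
  step 6: s3  (read b: s3→s3)

After x (step 3): s1. After xy (step 6): s3.
They differ (s1 ≠ s3), so y is not a cycle from the state after x; this split is not the one the pumping-lemma construction produces, and pumping y need not keep the string in L(A).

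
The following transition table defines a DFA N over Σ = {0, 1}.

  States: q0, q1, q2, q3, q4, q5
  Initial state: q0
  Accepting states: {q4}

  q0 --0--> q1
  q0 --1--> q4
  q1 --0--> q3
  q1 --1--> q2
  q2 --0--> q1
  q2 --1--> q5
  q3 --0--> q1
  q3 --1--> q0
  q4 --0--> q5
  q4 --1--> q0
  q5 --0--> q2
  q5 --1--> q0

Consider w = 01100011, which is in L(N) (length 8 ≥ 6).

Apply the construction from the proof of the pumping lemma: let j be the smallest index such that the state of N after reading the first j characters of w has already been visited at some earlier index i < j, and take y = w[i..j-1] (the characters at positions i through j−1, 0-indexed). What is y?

10

Run of N on w = 0 1 1 0 0 0 1 1:
  step 0: q0  (start)
  step 1: q1  (read 0: q0→q1)
  step 2: q2  (read 1: q1→q2)
  step 3: q5  (read 1: q2→q5)
  step 4: q2  (read 0: q5→q2)   ← first repeat (q2 seen earlier)
  step 5: q1  (read 0: q2→q1)
  step 6: q3  (read 0: q1→q3)
  step 7: q0  (read 1: q3→q0)
  step 8: q4  (read 1: q0→q4)

So i = 2, j = 4, giving x = w[0:2] = 01, y = w[2:4] = 10, z = w[4:8] = 0011.
Check: |xy| = 4 ≤ 6 and |y| = 2 ≥ 1. Reading y takes N from q2 back to q2, so every xyⁱz is accepted.
Pumping length from the standard proof: p = 6 (the number of states). The repeated state found above gives |xy| = j ≤ 6 and |y| = j − i ≥ 1.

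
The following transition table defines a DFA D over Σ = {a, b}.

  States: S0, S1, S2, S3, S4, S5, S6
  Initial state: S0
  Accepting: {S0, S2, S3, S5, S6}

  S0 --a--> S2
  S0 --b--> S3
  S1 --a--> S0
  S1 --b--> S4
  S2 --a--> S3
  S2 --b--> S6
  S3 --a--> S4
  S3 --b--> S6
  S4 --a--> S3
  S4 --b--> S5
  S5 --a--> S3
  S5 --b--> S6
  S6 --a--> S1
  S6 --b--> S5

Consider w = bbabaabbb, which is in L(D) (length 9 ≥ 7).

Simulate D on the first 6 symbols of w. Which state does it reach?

S4

Run of D on the first 6 characters of w = b b a b a a:
  step 0: S0  (start)
  step 1: S3  (read b: S0→S3)
  step 2: S6  (read b: S3→S6)
  step 3: S1  (read a: S6→S1)
  step 4: S4  (read b: S1→S4)
  step 5: S3  (read a: S4→S3)
  step 6: S4  (read a: S3→S4)

After reading 6 characters, D is in state S4.
(This kind of state-tracing is the core of the pumping-lemma construction: with 7 states, pigeonhole forces a repeat within the first 7 steps.)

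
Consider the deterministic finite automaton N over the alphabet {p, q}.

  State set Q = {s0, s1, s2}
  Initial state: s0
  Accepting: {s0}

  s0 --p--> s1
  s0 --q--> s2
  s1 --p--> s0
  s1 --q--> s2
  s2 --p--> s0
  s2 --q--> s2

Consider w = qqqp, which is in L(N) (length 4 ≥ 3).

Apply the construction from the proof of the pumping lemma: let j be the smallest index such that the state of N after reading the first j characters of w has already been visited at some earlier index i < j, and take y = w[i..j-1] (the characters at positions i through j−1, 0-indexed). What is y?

q

State sequence: s0 -q-> s2 -q-> s2 -q-> s2 -p-> s0
First repeat at step 2: s2 was already visited.

So i = 1, j = 2, giving x = w[0:1] = q, y = w[1:2] = q, z = w[2:4] = qp.
Check: |xy| = 2 ≤ 3 and |y| = 1 ≥ 1. Reading y takes N from s2 back to s2, so every xyⁱz is accepted.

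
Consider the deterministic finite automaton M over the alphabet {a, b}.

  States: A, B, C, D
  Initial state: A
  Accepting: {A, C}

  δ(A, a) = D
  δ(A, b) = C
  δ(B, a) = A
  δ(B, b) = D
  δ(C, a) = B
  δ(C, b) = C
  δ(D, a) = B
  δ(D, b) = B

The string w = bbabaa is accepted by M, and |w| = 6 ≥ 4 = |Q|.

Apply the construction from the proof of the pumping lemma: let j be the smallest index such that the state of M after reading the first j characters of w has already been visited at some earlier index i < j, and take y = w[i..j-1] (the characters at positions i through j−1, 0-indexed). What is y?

b

Run of M on w = b b a b a a:
  step 0: A  (start)
  step 1: C  (read b: A→C)
  step 2: C  (read b: C→C)   ← first repeat (C seen earlier)
  step 3: B  (read a: C→B)
  step 4: D  (read b: B→D)
  step 5: B  (read a: D→B)
  step 6: A  (read a: B→A)

So i = 1, j = 2, giving x = w[0:1] = b, y = w[1:2] = b, z = w[2:6] = abaa.
Check: |xy| = 2 ≤ 4 and |y| = 1 ≥ 1. Reading y takes M from C back to C, so every xyⁱz is accepted.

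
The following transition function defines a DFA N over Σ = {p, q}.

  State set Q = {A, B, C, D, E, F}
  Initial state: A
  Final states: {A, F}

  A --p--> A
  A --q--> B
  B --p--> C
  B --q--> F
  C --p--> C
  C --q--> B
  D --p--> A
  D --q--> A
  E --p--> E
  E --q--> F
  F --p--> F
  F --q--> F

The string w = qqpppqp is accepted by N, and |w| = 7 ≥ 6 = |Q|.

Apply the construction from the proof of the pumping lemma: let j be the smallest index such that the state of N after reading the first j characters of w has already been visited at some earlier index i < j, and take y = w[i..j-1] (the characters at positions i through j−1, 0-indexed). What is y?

p

State sequence: A -q-> B -q-> F -p-> F -p-> F -p-> F -q-> F -p-> F
First repeat at step 3: F was already visited.

So i = 2, j = 3, giving x = w[0:2] = qq, y = w[2:3] = p, z = w[3:7] = ppqp.
Check: |xy| = 3 ≤ 6 and |y| = 1 ≥ 1. Reading y takes N from F back to F, so every xyⁱz is accepted.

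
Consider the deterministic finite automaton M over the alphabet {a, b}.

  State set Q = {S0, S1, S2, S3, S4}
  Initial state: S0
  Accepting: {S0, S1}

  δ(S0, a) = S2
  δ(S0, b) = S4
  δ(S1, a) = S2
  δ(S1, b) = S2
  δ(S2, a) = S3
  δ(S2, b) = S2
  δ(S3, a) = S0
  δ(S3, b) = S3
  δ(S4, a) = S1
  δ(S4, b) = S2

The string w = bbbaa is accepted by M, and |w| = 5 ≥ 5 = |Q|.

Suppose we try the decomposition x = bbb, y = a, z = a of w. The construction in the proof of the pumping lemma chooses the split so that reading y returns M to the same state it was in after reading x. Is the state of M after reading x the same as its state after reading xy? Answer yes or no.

State sequence: S0 -b-> S4 -b-> S2 -b-> S2 -a-> S3

After x (step 3): S2. After xy (step 4): S3.
They differ (S2 ≠ S3), so y is not a cycle from the state after x; this split is not the one the pumping-lemma construction produces, and pumping y need not keep the string in L(M).

no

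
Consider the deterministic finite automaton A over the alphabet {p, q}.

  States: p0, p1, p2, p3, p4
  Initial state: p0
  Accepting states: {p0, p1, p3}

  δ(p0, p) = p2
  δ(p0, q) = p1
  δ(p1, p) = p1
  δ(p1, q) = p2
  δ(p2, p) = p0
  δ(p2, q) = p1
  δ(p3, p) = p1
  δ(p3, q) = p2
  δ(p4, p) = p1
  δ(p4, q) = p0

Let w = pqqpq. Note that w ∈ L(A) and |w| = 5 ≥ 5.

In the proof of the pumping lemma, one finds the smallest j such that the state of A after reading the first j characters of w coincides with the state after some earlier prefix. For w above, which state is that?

p2

Run of A on w = p q q p q:
  step 0: p0  (start)
  step 1: p2  (read p: p0→p2)
  step 2: p1  (read q: p2→p1)
  step 3: p2  (read q: p1→p2)   ← first repeat (p2 seen earlier)
  step 4: p0  (read p: p2→p0)
  step 5: p1  (read q: p0→p1)

The earliest repeat is at step j = 3: A is in p2, which it already visited at step i = 1.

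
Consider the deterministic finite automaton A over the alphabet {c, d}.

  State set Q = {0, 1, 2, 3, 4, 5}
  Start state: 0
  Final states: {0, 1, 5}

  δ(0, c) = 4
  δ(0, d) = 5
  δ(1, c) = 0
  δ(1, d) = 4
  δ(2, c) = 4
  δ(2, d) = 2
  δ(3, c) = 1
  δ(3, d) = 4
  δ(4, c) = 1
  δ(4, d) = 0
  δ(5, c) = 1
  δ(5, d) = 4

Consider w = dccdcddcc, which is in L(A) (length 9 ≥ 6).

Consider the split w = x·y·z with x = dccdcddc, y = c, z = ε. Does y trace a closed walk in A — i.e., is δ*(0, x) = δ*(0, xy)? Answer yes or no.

no

State sequence: 0 -d-> 5 -c-> 1 -c-> 0 -d-> 5 -c-> 1 -d-> 4 -d-> 0 -c-> 4 -c-> 1

After x (step 8): 4. After xy (step 9): 1.
They differ (4 ≠ 1), so y is not a cycle from the state after x; this split is not the one the pumping-lemma construction produces, and pumping y need not keep the string in L(A).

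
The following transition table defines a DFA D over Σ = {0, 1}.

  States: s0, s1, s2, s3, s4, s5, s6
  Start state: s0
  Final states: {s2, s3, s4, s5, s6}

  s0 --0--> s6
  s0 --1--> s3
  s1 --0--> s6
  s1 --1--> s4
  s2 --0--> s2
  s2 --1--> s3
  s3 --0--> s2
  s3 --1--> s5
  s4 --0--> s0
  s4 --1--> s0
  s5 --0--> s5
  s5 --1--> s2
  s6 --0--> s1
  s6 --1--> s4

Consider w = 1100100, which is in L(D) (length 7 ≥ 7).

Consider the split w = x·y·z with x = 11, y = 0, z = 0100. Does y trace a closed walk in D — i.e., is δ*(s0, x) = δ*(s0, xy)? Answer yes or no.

yes

Run of D on the first 3 characters of w = 1 1 0:
  step 0: s0  (start)
  step 1: s3  (read 1: s0→s3)
  step 2: s5  (read 1: s3→s5)
  step 3: s5  (read 0: s5→s5)

After x (step 2): s5. After xy (step 3): s5.
They match, so y = 0 drives D around a cycle from s5 back to itself; pumping y any number of times keeps D in s5 before reading z, and xyⁱz ∈ L(D) for every i ≥ 0.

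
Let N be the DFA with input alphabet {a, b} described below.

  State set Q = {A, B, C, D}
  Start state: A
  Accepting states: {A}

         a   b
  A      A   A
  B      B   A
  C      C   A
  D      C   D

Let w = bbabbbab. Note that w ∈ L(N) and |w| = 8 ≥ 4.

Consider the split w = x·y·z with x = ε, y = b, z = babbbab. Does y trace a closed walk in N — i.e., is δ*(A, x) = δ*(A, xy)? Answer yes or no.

State sequence: A -b-> A

After x (step 0): A. After xy (step 1): A.
They match, so y = b drives N around a cycle from A back to itself; pumping y any number of times keeps N in A before reading z, and xyⁱz ∈ L(N) for every i ≥ 0.

yes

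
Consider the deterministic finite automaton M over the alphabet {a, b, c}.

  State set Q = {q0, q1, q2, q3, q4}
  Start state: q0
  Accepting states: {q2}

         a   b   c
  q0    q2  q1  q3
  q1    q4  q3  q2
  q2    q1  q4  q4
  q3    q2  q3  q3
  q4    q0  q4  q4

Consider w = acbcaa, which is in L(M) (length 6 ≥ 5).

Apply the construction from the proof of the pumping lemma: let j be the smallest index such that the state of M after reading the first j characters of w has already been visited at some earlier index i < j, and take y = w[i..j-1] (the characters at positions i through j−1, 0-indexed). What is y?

b

State sequence: q0 -a-> q2 -c-> q4 -b-> q4 -c-> q4 -a-> q0 -a-> q2
First repeat at step 3: q4 was already visited.

So i = 2, j = 3, giving x = w[0:2] = ac, y = w[2:3] = b, z = w[3:6] = caa.
Check: |xy| = 3 ≤ 5 and |y| = 1 ≥ 1. Reading y takes M from q4 back to q4, so every xyⁱz is accepted.
Since M has 5 states, any run of length ≥ 5 visits 5+1 states, so by pigeonhole some state repeats within the first 5 steps — that repeat gives the pumpable loop.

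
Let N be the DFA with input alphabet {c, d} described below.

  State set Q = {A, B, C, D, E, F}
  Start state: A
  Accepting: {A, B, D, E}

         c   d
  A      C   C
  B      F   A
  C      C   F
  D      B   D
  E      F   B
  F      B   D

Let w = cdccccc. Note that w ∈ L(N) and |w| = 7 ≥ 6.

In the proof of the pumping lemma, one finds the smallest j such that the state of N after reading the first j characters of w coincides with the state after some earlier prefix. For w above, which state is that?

F

State sequence: A -c-> C -d-> F -c-> B -c-> F -c-> B -c-> F -c-> B
First repeat at step 4: F was already visited.

The earliest repeat is at step j = 4: N is in F, which it already visited at step i = 2.
Pumping length from the standard proof: p = 6 (the number of states). The repeated state found above gives |xy| = j ≤ 6 and |y| = j − i ≥ 1.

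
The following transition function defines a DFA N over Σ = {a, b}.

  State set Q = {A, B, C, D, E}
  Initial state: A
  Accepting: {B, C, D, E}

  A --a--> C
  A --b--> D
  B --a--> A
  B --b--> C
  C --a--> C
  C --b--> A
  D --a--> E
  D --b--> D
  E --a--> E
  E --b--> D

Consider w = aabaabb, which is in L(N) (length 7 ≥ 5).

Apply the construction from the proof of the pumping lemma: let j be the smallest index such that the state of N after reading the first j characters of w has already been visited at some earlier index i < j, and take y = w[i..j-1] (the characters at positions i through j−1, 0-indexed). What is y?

State sequence: A -a-> C -a-> C -b-> A -a-> C -a-> C -b-> A -b-> D
First repeat at step 2: C was already visited.

So i = 1, j = 2, giving x = w[0:1] = a, y = w[1:2] = a, z = w[2:7] = baabb.
Check: |xy| = 2 ≤ 5 and |y| = 1 ≥ 1. Reading y takes N from C back to C, so every xyⁱz is accepted.

a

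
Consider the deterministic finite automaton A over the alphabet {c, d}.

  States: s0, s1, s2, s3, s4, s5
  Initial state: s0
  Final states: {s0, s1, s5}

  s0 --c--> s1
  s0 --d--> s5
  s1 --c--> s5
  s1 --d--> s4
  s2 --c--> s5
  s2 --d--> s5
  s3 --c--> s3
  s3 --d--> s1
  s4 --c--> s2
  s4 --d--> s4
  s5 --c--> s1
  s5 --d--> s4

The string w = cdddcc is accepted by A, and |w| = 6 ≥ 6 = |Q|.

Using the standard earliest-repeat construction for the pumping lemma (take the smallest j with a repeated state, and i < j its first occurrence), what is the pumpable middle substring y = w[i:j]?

d

State sequence: s0 -c-> s1 -d-> s4 -d-> s4 -d-> s4 -c-> s2 -c-> s5
First repeat at step 3: s4 was already visited.

So i = 2, j = 3, giving x = w[0:2] = cd, y = w[2:3] = d, z = w[3:6] = dcc.
Check: |xy| = 3 ≤ 6 and |y| = 1 ≥ 1. Reading y takes A from s4 back to s4, so every xyⁱz is accepted.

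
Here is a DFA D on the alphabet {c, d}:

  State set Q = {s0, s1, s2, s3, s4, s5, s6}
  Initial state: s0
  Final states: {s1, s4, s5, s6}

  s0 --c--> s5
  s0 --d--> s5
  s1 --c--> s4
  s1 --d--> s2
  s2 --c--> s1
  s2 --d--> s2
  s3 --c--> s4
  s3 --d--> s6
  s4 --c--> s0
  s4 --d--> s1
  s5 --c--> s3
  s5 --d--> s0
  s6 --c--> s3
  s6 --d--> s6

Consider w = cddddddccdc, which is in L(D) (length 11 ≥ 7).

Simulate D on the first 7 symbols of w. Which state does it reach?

s5

State sequence: s0 -c-> s5 -d-> s0 -d-> s5 -d-> s0 -d-> s5 -d-> s0 -d-> s5

After reading 7 characters, D is in state s5.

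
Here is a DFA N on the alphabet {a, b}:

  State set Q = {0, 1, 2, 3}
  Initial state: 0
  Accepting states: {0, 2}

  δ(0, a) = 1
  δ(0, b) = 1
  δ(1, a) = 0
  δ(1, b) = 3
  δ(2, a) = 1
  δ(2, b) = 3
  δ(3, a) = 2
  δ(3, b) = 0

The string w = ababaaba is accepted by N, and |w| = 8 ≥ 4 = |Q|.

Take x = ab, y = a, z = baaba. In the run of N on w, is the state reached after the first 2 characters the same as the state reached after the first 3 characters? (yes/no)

State sequence: 0 -a-> 1 -b-> 3 -a-> 2

After x (step 2): 3. After xy (step 3): 2.
They differ (3 ≠ 2), so y is not a cycle from the state after x; this split is not the one the pumping-lemma construction produces, and pumping y need not keep the string in L(N).

no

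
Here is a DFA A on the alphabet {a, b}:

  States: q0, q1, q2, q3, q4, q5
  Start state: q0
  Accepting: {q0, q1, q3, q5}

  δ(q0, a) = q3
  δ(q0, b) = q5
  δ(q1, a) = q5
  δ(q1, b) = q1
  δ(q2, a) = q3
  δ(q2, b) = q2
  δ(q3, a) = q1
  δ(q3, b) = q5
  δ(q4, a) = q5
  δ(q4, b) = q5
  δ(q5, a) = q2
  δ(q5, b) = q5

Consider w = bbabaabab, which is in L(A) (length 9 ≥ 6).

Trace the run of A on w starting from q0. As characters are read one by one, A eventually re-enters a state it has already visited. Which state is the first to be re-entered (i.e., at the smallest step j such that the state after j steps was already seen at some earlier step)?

Run of A on w = b b a b a a b a b:
  step 0: q0  (start)
  step 1: q5  (read b: q0→q5)
  step 2: q5  (read b: q5→q5)   ← first repeat (q5 seen earlier)
  step 3: q2  (read a: q5→q2)
  step 4: q2  (read b: q2→q2)
  step 5: q3  (read a: q2→q3)
  step 6: q1  (read a: q3→q1)
  step 7: q1  (read b: q1→q1)
  step 8: q5  (read a: q1→q5)
  step 9: q5  (read b: q5→q5)

The earliest repeat is at step j = 2: A is in q5, which it already visited at step i = 1.
With |Q| = 6, pigeonhole forces a state repeat no later than step 6; the substring read between the first and second visits to that state can be pumped.

q5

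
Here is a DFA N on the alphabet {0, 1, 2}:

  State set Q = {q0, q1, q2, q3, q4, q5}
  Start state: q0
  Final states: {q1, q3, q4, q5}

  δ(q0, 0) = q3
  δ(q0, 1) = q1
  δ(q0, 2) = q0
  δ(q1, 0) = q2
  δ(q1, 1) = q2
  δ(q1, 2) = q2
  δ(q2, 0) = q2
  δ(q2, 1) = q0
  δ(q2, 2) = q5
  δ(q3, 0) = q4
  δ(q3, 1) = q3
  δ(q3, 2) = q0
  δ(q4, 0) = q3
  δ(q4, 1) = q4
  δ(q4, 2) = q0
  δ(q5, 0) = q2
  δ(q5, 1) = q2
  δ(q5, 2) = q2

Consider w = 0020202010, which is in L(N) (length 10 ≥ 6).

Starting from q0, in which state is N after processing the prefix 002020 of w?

q3

State sequence: q0 -0-> q3 -0-> q4 -2-> q0 -0-> q3 -2-> q0 -0-> q3

After reading 6 characters, N is in state q3.
(This kind of state-tracing is the core of the pumping-lemma construction: with 6 states, pigeonhole forces a repeat within the first 6 steps.)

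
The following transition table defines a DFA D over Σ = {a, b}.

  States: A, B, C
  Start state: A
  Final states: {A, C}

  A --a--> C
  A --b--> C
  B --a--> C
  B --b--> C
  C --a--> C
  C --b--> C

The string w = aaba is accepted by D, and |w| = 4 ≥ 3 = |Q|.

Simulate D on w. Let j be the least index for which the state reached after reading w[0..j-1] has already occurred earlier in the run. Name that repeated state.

State sequence: A -a-> C -a-> C -b-> C -a-> C
First repeat at step 2: C was already visited.

The earliest repeat is at step j = 2: D is in C, which it already visited at step i = 1.
The DFA has 3 states, so the proof of the pumping lemma guarantees a repeated state among the first 3+1 visited; the segment between the two visits is the pumpable y.

C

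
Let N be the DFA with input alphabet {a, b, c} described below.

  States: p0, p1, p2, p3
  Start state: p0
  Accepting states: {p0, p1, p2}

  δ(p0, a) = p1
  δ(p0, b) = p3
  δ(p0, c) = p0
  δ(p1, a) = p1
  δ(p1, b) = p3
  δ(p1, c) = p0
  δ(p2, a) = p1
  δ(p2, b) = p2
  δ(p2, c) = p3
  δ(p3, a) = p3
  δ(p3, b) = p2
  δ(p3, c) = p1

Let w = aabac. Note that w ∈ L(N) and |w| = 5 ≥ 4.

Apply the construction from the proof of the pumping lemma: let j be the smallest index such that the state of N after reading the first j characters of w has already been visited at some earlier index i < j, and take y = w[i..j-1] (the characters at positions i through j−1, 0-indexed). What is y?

a

Run of N on w = a a b a c:
  step 0: p0  (start)
  step 1: p1  (read a: p0→p1)
  step 2: p1  (read a: p1→p1)   ← first repeat (p1 seen earlier)
  step 3: p3  (read b: p1→p3)
  step 4: p3  (read a: p3→p3)
  step 5: p1  (read c: p3→p1)

So i = 1, j = 2, giving x = w[0:1] = a, y = w[1:2] = a, z = w[2:5] = bac.
Check: |xy| = 2 ≤ 4 and |y| = 1 ≥ 1. Reading y takes N from p1 back to p1, so every xyⁱz is accepted.
The DFA has 4 states, so the proof of the pumping lemma guarantees a repeated state among the first 4+1 visited; the segment between the two visits is the pumpable y.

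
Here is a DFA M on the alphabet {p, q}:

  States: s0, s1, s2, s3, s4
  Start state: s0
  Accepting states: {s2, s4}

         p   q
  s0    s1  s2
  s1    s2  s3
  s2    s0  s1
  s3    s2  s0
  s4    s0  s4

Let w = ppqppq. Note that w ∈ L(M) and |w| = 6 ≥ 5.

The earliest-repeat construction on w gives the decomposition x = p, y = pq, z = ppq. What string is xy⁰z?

pppq

xy⁰z = xz = p·ppq = pppq.
Reading y = pq takes M from s1 back to s1, so after x the machine is still in s1, and z then leads to the accepting state s2. Hence pppq ∈ L(M).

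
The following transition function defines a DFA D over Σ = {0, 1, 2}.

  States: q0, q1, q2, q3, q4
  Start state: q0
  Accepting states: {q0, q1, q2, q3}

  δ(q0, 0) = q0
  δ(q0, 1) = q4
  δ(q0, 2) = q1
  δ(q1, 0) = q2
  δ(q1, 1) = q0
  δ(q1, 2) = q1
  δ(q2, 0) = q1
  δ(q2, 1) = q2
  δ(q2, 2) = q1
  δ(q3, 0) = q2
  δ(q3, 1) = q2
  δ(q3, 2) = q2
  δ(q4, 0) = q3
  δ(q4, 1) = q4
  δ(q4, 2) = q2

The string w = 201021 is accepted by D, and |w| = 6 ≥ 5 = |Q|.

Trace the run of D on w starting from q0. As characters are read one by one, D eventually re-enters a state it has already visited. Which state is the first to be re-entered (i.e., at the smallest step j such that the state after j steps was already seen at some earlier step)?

State sequence: q0 -2-> q1 -0-> q2 -1-> q2 -0-> q1 -2-> q1 -1-> q0
First repeat at step 3: q2 was already visited.

The earliest repeat is at step j = 3: D is in q2, which it already visited at step i = 2.

q2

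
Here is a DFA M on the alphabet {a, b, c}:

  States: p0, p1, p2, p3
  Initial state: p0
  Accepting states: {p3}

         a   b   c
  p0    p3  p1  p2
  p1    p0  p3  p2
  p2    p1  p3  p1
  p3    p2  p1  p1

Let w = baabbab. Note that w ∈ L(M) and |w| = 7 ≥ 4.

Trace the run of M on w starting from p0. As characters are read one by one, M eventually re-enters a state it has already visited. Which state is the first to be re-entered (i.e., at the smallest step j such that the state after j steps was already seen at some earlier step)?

p0

State sequence: p0 -b-> p1 -a-> p0 -a-> p3 -b-> p1 -b-> p3 -a-> p2 -b-> p3
First repeat at step 2: p0 was already visited.

The earliest repeat is at step j = 2: M is in p0, which it already visited at step i = 0.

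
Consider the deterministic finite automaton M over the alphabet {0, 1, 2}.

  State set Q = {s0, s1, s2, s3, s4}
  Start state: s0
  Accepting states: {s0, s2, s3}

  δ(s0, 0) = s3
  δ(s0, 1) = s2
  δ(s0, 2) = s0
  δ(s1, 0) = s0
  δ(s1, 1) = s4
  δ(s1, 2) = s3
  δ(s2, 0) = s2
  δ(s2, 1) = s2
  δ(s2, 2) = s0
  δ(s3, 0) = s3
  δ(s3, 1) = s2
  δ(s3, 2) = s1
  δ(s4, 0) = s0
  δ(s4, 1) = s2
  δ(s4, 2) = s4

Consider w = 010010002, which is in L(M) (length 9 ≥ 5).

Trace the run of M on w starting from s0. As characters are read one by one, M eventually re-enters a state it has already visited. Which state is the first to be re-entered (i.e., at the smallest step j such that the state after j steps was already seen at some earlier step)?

s2

Run of M on w = 0 1 0 0 1 0 0 0 2:
  step 0: s0  (start)
  step 1: s3  (read 0: s0→s3)
  step 2: s2  (read 1: s3→s2)
  step 3: s2  (read 0: s2→s2)   ← first repeat (s2 seen earlier)
  step 4: s2  (read 0: s2→s2)
  step 5: s2  (read 1: s2→s2)
  step 6: s2  (read 0: s2→s2)
  step 7: s2  (read 0: s2→s2)
  step 8: s2  (read 0: s2→s2)
  step 9: s0  (read 2: s2→s0)

The earliest repeat is at step j = 3: M is in s2, which it already visited at step i = 2.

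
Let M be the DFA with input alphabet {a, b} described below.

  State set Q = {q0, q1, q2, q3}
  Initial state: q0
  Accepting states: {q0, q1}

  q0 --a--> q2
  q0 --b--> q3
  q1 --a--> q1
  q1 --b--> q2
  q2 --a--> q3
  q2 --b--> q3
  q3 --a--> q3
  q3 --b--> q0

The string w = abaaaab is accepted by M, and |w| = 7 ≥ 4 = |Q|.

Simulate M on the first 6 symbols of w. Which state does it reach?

q3

State sequence: q0 -a-> q2 -b-> q3 -a-> q3 -a-> q3 -a-> q3 -a-> q3

After reading 6 characters, M is in state q3.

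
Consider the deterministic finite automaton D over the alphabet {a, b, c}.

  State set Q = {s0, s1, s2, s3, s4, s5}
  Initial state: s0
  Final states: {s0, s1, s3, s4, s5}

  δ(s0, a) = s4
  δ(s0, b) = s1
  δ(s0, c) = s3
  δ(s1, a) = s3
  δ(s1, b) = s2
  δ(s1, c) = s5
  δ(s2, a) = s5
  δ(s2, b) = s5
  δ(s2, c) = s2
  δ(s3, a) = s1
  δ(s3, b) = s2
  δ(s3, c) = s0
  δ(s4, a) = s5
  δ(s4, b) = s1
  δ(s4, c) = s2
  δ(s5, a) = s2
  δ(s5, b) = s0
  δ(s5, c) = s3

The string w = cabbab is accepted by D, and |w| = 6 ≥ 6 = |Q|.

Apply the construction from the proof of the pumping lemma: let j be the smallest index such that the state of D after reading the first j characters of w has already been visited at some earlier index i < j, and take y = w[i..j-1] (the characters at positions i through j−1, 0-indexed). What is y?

ba

State sequence: s0 -c-> s3 -a-> s1 -b-> s2 -b-> s5 -a-> s2 -b-> s5
First repeat at step 5: s2 was already visited.

So i = 3, j = 5, giving x = w[0:3] = cab, y = w[3:5] = ba, z = w[5:6] = b.
Check: |xy| = 5 ≤ 6 and |y| = 2 ≥ 1. Reading y takes D from s2 back to s2, so every xyⁱz is accepted.
With |Q| = 6, pigeonhole forces a state repeat no later than step 6; the substring read between the first and second visits to that state can be pumped.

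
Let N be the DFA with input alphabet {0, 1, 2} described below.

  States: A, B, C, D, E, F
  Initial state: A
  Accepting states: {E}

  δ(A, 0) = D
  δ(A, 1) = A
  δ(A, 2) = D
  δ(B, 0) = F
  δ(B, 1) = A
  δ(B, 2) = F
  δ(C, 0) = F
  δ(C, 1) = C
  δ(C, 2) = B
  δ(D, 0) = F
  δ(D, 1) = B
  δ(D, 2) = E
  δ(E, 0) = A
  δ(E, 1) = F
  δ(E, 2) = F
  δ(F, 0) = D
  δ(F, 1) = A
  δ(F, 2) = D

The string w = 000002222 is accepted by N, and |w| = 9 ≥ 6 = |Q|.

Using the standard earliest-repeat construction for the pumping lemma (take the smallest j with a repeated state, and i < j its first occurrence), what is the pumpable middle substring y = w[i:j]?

00

State sequence: A -0-> D -0-> F -0-> D -0-> F -0-> D -2-> E -2-> F -2-> D -2-> E
First repeat at step 3: D was already visited.

So i = 1, j = 3, giving x = w[0:1] = 0, y = w[1:3] = 00, z = w[3:9] = 002222.
Check: |xy| = 3 ≤ 6 and |y| = 2 ≥ 1. Reading y takes N from D back to D, so every xyⁱz is accepted.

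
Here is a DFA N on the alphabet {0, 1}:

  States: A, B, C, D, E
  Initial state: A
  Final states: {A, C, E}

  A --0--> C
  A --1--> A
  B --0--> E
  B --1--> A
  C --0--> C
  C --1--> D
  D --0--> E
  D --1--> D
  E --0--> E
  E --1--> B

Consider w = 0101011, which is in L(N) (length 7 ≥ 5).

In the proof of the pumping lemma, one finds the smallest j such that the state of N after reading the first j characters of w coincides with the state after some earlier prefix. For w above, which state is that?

E

State sequence: A -0-> C -1-> D -0-> E -1-> B -0-> E -1-> B -1-> A
First repeat at step 5: E was already visited.

The earliest repeat is at step j = 5: N is in E, which it already visited at step i = 3.
The DFA has 5 states, so the proof of the pumping lemma guarantees a repeated state among the first 5+1 visited; the segment between the two visits is the pumpable y.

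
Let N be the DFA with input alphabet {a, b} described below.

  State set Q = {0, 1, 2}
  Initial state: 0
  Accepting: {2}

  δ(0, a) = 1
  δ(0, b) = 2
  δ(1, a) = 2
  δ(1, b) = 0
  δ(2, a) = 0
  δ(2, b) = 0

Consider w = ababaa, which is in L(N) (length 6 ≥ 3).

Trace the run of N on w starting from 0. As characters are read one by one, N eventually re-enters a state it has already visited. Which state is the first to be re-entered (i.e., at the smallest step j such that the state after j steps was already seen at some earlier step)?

0

Run of N on w = a b a b a a:
  step 0: 0  (start)
  step 1: 1  (read a: 0→1)
  step 2: 0  (read b: 1→0)   ← first repeat (0 seen earlier)
  step 3: 1  (read a: 0→1)
  step 4: 0  (read b: 1→0)
  step 5: 1  (read a: 0→1)
  step 6: 2  (read a: 1→2)

The earliest repeat is at step j = 2: N is in 0, which it already visited at step i = 0.
Pumping length from the standard proof: p = 3 (the number of states). The repeated state found above gives |xy| = j ≤ 3 and |y| = j − i ≥ 1.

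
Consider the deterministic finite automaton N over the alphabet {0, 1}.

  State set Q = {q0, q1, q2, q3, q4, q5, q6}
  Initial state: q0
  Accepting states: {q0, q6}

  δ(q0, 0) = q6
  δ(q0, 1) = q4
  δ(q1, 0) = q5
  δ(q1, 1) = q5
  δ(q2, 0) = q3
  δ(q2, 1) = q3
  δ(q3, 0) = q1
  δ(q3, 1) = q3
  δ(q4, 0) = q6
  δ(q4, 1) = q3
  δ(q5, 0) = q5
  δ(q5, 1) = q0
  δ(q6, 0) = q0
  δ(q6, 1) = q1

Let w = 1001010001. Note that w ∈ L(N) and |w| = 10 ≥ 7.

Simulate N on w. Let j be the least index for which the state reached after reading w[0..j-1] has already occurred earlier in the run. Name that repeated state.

q0

State sequence: q0 -1-> q4 -0-> q6 -0-> q0 -1-> q4 -0-> q6 -1-> q1 -0-> q5 -0-> q5 -0-> q5 -1-> q0
First repeat at step 3: q0 was already visited.

The earliest repeat is at step j = 3: N is in q0, which it already visited at step i = 0.
The DFA has 7 states, so the proof of the pumping lemma guarantees a repeated state among the first 7+1 visited; the segment between the two visits is the pumpable y.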